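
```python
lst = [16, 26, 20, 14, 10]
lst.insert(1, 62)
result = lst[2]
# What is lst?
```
Trace:
  lst=[16, 26, 20, 14, 10]
  lst=[16, 62, 26, 20, 14, 10]
  lst=[16, 62, 26, 20, 14, 10], result=26

Final answer: [16, 62, 26, 20, 14, 10]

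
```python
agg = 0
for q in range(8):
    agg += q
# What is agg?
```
Trace:
  agg=0
  agg=0, q=0
  agg=1, q=1
  agg=3, q=2
  agg=6, q=3
  agg=10, q=4
  agg=15, q=5
  agg=21, q=6
  agg=28, q=7

Final answer: 28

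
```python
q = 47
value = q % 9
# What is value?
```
Trace:
  q=47
  q=47, value=2

Final answer: 2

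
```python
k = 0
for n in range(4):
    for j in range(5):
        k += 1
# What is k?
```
Trace:
  k=0
  k=1, n=0, j=0
  k=2, n=0, j=1
  k=3, n=0, j=2
  k=4, n=0, j=3
  k=5, n=0, j=4
  k=6, n=1, j=0
  k=7, n=1, j=1
  k=8, n=1, j=2
  k=9, n=1, j=3
  k=10, n=1, j=4
  k=11, n=2, j=0
  k=12, n=2, j=1
  k=13, n=2, j=2
  k=14, n=2, j=3
  k=15, n=2, j=4
  k=16, n=3, j=0
  k=17, n=3, j=1
  k=18, n=3, j=2
  k=19, n=3, j=3
  k=20, n=3, j=4

Final answer: 20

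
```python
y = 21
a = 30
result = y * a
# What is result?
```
Trace:
  y=21
  y=21, a=30
  y=21, a=30, result=630

Final answer: 630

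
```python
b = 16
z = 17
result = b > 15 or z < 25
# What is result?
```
Trace:
  b=16
  b=16, z=17
  b=16, z=17, result=True

Final answer: True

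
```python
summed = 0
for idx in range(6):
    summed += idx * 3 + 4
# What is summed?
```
Trace:
  summed=0
  summed=4, idx=0
  summed=11, idx=1
  summed=21, idx=2
  summed=34, idx=3
  summed=50, idx=4
  summed=69, idx=5

Final answer: 69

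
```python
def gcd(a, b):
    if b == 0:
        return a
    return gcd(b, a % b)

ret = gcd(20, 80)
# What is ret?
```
Call trace:
gcd(a=20, b=80)
  gcd(a=80, b=20)
    gcd(a=20, b=0)
    -> return 20
  -> return 20
-> return 20

Final answer: 20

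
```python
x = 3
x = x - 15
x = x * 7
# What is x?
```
Trace:
  x=3
  x=-12
  x=-84

Final answer: -84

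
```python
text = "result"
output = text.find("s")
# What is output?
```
Trace:
  text='result'
  text='result', output=2

Final answer: 2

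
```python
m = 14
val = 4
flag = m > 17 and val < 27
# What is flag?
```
Trace:
  m=14
  m=14, val=4
  m=14, val=4, flag=False

Final answer: False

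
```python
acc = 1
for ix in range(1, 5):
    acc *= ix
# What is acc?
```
Trace:
  acc=1
  acc=1, ix=1
  acc=2, ix=2
  acc=6, ix=3
  acc=24, ix=4

Final answer: 24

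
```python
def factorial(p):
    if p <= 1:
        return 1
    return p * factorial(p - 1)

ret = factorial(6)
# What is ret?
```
Call trace:
factorial(p=6)
  factorial(p=5)
    factorial(p=4)
      factorial(p=3)
        factorial(p=2)
          factorial(p=1)
          -> return 1
        -> return 2
      -> return 6
    -> return 24
  -> return 120
-> return 720

Final answer: 720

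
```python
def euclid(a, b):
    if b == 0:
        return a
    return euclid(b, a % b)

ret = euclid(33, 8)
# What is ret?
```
Call trace:
euclid(a=33, b=8)
  euclid(a=8, b=1)
    euclid(a=1, b=0)
    -> return 1
  -> return 1
-> return 1

Final answer: 1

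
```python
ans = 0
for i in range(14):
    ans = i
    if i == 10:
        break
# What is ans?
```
Trace:
  ans=0
  ans=0, i=0
  ans=1, i=1
  ans=2, i=2
  ans=3, i=3
  ans=4, i=4
  ans=5, i=5
  ans=6, i=6
  ans=7, i=7
  ans=8, i=8
  ans=9, i=9
  ans=10, i=10

Final answer: 10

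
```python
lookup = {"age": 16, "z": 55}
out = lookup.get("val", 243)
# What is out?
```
Trace:
  lookup={'age': 16, 'z': 55}
  lookup={'age': 16, 'z': 55}, out=243

Final answer: 243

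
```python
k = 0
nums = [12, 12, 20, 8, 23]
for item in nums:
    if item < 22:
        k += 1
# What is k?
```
Trace:
  k=0
  k=1, item=12
  k=2, item=12
  k=3, item=20
  k=4, item=8
  k=4, item=23

Final answer: 4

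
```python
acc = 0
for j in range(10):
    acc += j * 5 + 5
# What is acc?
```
Trace:
  acc=0
  acc=5, j=0
  acc=15, j=1
  acc=30, j=2
  acc=50, j=3
  acc=75, j=4
  acc=105, j=5
  acc=140, j=6
  acc=180, j=7
  acc=225, j=8
  acc=275, j=9

Final answer: 275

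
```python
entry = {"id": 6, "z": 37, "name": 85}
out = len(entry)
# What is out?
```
Trace:
  entry={'id': 6, 'z': 37, 'name': 85}
  entry={'id': 6, 'z': 37, 'name': 85}, out=3

Final answer: 3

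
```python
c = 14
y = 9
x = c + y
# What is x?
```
Trace:
  c=14
  c=14, y=9
  c=14, y=9, x=23

Final answer: 23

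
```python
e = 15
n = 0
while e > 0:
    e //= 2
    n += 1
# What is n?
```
Trace:
  e=15
  e=15, n=0
  e=7, n=1
  e=3, n=2
  e=1, n=3
  e=0, n=4

Final answer: 4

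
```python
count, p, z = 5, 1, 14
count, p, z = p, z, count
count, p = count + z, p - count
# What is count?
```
Trace:
  count=5, p=1, z=14
  count=1, p=14, z=5
  count=6, p=13, z=5

Final answer: 6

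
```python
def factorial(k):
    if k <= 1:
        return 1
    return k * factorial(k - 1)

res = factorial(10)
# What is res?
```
Call trace:
factorial(k=10)
  factorial(k=9)
    factorial(k=8)
      factorial(k=7)
        factorial(k=6)
          factorial(k=5)
            factorial(k=4)
              factorial(k=3)
                factorial(k=2)
                  factorial(k=1)
                  -> return 1
                -> return 2
              -> return 6
            -> return 24
          -> return 120
        -> return 720
      -> return 5040
    -> return 40320
  -> return 362880
-> return 3628800

Final answer: 3628800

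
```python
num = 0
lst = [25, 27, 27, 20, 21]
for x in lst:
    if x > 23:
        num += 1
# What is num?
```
Trace:
  num=0
  num=1, x=25
  num=2, x=27
  num=3, x=27
  num=3, x=20
  num=3, x=21

Final answer: 3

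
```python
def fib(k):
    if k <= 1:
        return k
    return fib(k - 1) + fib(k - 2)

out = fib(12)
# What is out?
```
Call trace (a repeated sub-call is expanded the first time; later identical calls just restate its return value):
fib(k=12)
  fib(k=11)
    fib(k=10)
      fib(k=9)
        fib(k=8)
          fib(k=7)
            fib(k=6)
              fib(k=5)
                fib(k=4)
                  fib(k=3)
                    fib(k=2)
                      fib(k=1)
                      -> return 1
                      fib(k=0)
                      -> return 0
                    -> return 1
                    fib(k=1)
                    -> return 1
                  -> return 2
                  fib(k=2) -> return 1  (same call as traced above)
                -> return 3
                fib(k=3) -> return 2  (same call as traced above)
              -> return 5
              fib(k=4) -> return 3  (same call as traced above)
            -> return 8
            fib(k=5) -> return 5  (same call as traced above)
          -> return 13
          fib(k=6) -> return 8  (same call as traced above)
        -> return 21
        fib(k=7) -> return 13  (same call as traced above)
      -> return 34
      fib(k=8) -> return 21  (same call as traced above)
    -> return 55
    fib(k=9) -> return 34  (same call as traced above)
  -> return 89
  fib(k=10) -> return 55  (same call as traced above)
-> return 144

Final answer: 144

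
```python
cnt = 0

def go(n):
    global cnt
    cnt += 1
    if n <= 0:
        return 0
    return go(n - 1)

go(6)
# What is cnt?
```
Call trace:
go(n=6)
  go(n=5)
    go(n=4)
      go(n=3)
        go(n=2)
          go(n=1)
            go(n=0)
            -> return 0
          -> return 0
        -> return 0
      -> return 0
    -> return 0
  -> return 0
-> return 0

cnt is incremented once per call. go is entered once for each n = 6, 5, 4, 3, 2, 1, 0 (the n <= 0 call returns without recursing), i.e. 6 + 1 calls.
cnt = 7

Final answer: 7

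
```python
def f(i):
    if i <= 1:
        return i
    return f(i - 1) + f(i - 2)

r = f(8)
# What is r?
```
Call trace (a repeated sub-call is expanded the first time; later identical calls just restate its return value):
f(i=8)
  f(i=7)
    f(i=6)
      f(i=5)
        f(i=4)
          f(i=3)
            f(i=2)
              f(i=1)
              -> return 1
              f(i=0)
              -> return 0
            -> return 1
            f(i=1)
            -> return 1
          -> return 2
          f(i=2) -> return 1  (same call as traced above)
        -> return 3
        f(i=3) -> return 2  (same call as traced above)
      -> return 5
      f(i=4) -> return 3  (same call as traced above)
    -> return 8
    f(i=5) -> return 5  (same call as traced above)
  -> return 13
  f(i=6) -> return 8  (same call as traced above)
-> return 21

Final answer: 21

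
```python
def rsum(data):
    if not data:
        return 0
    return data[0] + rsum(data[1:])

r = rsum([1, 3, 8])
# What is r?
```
Call trace:
rsum(data=[1, 3, 8])
  rsum(data=[3, 8])
    rsum(data=[8])
      rsum(data=[])
      -> return 0
    -> return 8
  -> return 11
-> return 12

Final answer: 12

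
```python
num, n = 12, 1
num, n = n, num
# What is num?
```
Trace:
  num=12, n=1
  num=1, n=12

Final answer: 1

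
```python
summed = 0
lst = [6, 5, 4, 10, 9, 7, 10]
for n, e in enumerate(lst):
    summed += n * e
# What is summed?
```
Trace:
  summed=0
  summed=0, n=0, e=6
  summed=5, n=1, e=5
  summed=13, n=2, e=4
  summed=43, n=3, e=10
  summed=79, n=4, e=9
  summed=114, n=5, e=7
  summed=174, n=6, e=10

Final answer: 174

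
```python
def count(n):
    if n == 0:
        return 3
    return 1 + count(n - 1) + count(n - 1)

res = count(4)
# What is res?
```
Call trace (a repeated sub-call is expanded the first time; later identical calls just restate its return value):
count(n=4)
  count(n=3)
    count(n=2)
      count(n=1)
        count(n=0)
        -> return 3
        count(n=0)
        -> return 3
      -> return 7
      count(n=1) -> return 7  (same call as traced above)
    -> return 15
    count(n=2) -> return 15  (same call as traced above)
  -> return 31
  count(n=3) -> return 31  (same call as traced above)
-> return 63

Final answer: 63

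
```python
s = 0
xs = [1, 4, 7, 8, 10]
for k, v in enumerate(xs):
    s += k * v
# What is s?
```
Trace:
  s=0
  s=0, k=0, v=1
  s=4, k=1, v=4
  s=18, k=2, v=7
  s=42, k=3, v=8
  s=82, k=4, v=10

Final answer: 82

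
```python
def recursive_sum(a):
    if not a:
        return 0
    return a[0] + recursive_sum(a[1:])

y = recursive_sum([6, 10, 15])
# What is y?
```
Call trace:
recursive_sum(a=[6, 10, 15])
  recursive_sum(a=[10, 15])
    recursive_sum(a=[15])
      recursive_sum(a=[])
      -> return 0
    -> return 15
  -> return 25
-> return 31

Final answer: 31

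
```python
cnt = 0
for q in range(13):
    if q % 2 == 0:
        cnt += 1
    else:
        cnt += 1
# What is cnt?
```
Trace:
  cnt=0
  cnt=1, q=0
  cnt=2, q=1
  cnt=3, q=2
  cnt=4, q=3
  cnt=5, q=4
  cnt=6, q=5
  cnt=7, q=6
  cnt=8, q=7
  cnt=9, q=8
  cnt=10, q=9
  cnt=11, q=10
  cnt=12, q=11
  cnt=13, q=12

Final answer: 13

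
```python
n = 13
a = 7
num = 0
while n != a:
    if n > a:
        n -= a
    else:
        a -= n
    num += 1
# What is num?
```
Trace:
  n=13
  n=13, a=7
  n=13, a=7, num=0
  n=6, a=7, num=1
  n=6, a=1, num=2
  n=5, a=1, num=3
  n=4, a=1, num=4
  n=3, a=1, num=5
  n=2, a=1, num=6
  n=1, a=1, num=7

Final answer: 7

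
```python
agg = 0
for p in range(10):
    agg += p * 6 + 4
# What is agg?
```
Trace:
  agg=0
  agg=4, p=0
  agg=14, p=1
  agg=30, p=2
  agg=52, p=3
  agg=80, p=4
  agg=114, p=5
  agg=154, p=6
  agg=200, p=7
  agg=252, p=8
  agg=310, p=9

Final answer: 310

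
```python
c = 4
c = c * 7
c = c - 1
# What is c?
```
Trace:
  c=4
  c=28
  c=27

Final answer: 27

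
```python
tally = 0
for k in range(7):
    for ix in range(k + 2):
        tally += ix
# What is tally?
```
Trace:
  tally=0
  tally=0, k=0, ix=0
  tally=1, k=0, ix=1
  tally=1, k=1, ix=0
  tally=2, k=1, ix=1
  tally=4, k=1, ix=2
  tally=4, k=2, ix=0
  tally=5, k=2, ix=1
  tally=7, k=2, ix=2
  tally=10, k=2, ix=3
  tally=10, k=3, ix=0
  tally=11, k=3, ix=1
  tally=13, k=3, ix=2
  tally=16, k=3, ix=3
  tally=20, k=3, ix=4
  tally=20, k=4, ix=0
  tally=21, k=4, ix=1
  tally=23, k=4, ix=2
  tally=26, k=4, ix=3
  tally=30, k=4, ix=4
  tally=35, k=4, ix=5
  tally=35, k=5, ix=0
  tally=36, k=5, ix=1
  tally=38, k=5, ix=2
  tally=41, k=5, ix=3
  tally=45, k=5, ix=4
  tally=50, k=5, ix=5
  tally=56, k=5, ix=6
  tally=56, k=6, ix=0
  tally=57, k=6, ix=1
  tally=59, k=6, ix=2
  tally=62, k=6, ix=3
  tally=66, k=6, ix=4
  tally=71, k=6, ix=5
  tally=77, k=6, ix=6
  tally=84, k=6, ix=7

Final answer: 84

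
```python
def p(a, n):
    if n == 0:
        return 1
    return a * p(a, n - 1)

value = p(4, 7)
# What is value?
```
Call trace:
p(a=4, n=7)
  p(a=4, n=6)
    p(a=4, n=5)
      p(a=4, n=4)
        p(a=4, n=3)
          p(a=4, n=2)
            p(a=4, n=1)
              p(a=4, n=0)
              -> return 1
            -> return 4
          -> return 16
        -> return 64
      -> return 256
    -> return 1024
  -> return 4096
-> return 16384

Final answer: 16384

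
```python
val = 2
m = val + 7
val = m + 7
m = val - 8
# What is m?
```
Trace:
  val=2
  val=2, m=9
  val=16, m=9
  val=16, m=8

Final answer: 8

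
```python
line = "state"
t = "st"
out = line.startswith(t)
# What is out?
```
Trace:
  line='state'
  line='state', t='st'
  line='state', t='st', out=True

Final answer: True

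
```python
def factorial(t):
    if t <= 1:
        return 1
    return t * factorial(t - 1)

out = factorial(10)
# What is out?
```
Call trace:
factorial(t=10)
  factorial(t=9)
    factorial(t=8)
      factorial(t=7)
        factorial(t=6)
          factorial(t=5)
            factorial(t=4)
              factorial(t=3)
                factorial(t=2)
                  factorial(t=1)
                  -> return 1
                -> return 2
              -> return 6
            -> return 24
          -> return 120
        -> return 720
      -> return 5040
    -> return 40320
  -> return 362880
-> return 3628800

Final answer: 3628800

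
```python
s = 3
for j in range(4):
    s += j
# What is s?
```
Trace:
  s=3
  s=3, j=0
  s=4, j=1
  s=6, j=2
  s=9, j=3

Final answer: 9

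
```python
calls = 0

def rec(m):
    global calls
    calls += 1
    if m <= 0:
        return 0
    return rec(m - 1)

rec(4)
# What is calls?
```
Call trace:
rec(m=4)
  rec(m=3)
    rec(m=2)
      rec(m=1)
        rec(m=0)
        -> return 0
      -> return 0
    -> return 0
  -> return 0
-> return 0

calls is incremented once per call. rec is entered once for each m = 4, 3, 2, 1, 0 (the m <= 0 call returns without recursing), i.e. 4 + 1 calls.
calls = 5

Final answer: 5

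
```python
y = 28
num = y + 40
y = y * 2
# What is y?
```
Trace:
  y=28
  y=28, num=68
  y=56, num=68

Final answer: 56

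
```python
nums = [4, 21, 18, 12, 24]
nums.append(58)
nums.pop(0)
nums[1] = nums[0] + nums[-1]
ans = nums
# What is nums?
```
Trace:
  nums=[4, 21, 18, 12, 24]
  nums=[4, 21, 18, 12, 24, 58]
  nums=[21, 18, 12, 24, 58]
  nums=[21, 79, 12, 24, 58]
  nums=[21, 79, 12, 24, 58], ans=[21, 79, 12, 24, 58]

Final answer: [21, 79, 12, 24, 58]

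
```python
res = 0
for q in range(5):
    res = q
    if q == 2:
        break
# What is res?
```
Trace:
  res=0
  res=0, q=0
  res=1, q=1
  res=2, q=2

Final answer: 2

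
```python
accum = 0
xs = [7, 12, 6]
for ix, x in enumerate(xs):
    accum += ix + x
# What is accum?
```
Trace:
  accum=0
  accum=7, ix=0, x=7
  accum=20, ix=1, x=12
  accum=28, ix=2, x=6

Final answer: 28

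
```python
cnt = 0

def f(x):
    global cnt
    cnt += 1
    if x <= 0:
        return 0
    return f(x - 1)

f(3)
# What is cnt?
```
Call trace:
f(x=3)
  f(x=2)
    f(x=1)
      f(x=0)
      -> return 0
    -> return 0
  -> return 0
-> return 0

cnt is incremented once per call. f is entered once for each x = 3, 2, 1, 0 (the x <= 0 call returns without recursing), i.e. 3 + 1 calls.
cnt = 4

Final answer: 4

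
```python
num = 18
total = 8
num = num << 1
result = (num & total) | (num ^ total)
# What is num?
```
Trace:
  num=18
  num=18, total=8
  num=36, total=8
  num=36, total=8, result=44

Final answer: 36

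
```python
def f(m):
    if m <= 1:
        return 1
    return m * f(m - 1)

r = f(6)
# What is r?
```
Call trace:
f(m=6)
  f(m=5)
    f(m=4)
      f(m=3)
        f(m=2)
          f(m=1)
          -> return 1
        -> return 2
      -> return 6
    -> return 24
  -> return 120
-> return 720

Final answer: 720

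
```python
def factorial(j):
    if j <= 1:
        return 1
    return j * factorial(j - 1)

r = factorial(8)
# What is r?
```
Call trace:
factorial(j=8)
  factorial(j=7)
    factorial(j=6)
      factorial(j=5)
        factorial(j=4)
          factorial(j=3)
            factorial(j=2)
              factorial(j=1)
              -> return 1
            -> return 2
          -> return 6
        -> return 24
      -> return 120
    -> return 720
  -> return 5040
-> return 40320

Final answer: 40320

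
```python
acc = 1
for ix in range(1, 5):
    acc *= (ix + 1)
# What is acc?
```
Trace:
  acc=1
  acc=2, ix=1
  acc=6, ix=2
  acc=24, ix=3
  acc=120, ix=4

Final answer: 120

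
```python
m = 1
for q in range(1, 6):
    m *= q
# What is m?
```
Trace:
  m=1
  m=1, q=1
  m=2, q=2
  m=6, q=3
  m=24, q=4
  m=120, q=5

Final answer: 120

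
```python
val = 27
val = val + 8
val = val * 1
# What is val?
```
Trace:
  val=27
  val=35
  val=35

Final answer: 35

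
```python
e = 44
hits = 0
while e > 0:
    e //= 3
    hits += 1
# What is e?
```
Trace:
  e=44
  e=44, hits=0
  e=14, hits=1
  e=4, hits=2
  e=1, hits=3
  e=0, hits=4

Final answer: 0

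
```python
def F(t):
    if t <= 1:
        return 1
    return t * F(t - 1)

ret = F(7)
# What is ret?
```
Call trace:
F(t=7)
  F(t=6)
    F(t=5)
      F(t=4)
        F(t=3)
          F(t=2)
            F(t=1)
            -> return 1
          -> return 2
        -> return 6
      -> return 24
    -> return 120
  -> return 720
-> return 5040

Final answer: 5040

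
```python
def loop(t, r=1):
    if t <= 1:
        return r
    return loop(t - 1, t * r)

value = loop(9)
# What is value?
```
Call trace:
loop(t=9, r=1)
  loop(t=8, r=9)
    loop(t=7, r=72)
      loop(t=6, r=504)
        loop(t=5, r=3024)
          loop(t=4, r=15120)
            loop(t=3, r=60480)
              loop(t=2, r=181440)
                loop(t=1, r=362880)
                -> return 362880
              -> return 362880
            -> return 362880
          -> return 362880
        -> return 362880
      -> return 362880
    -> return 362880
  -> return 362880
-> return 362880

Final answer: 362880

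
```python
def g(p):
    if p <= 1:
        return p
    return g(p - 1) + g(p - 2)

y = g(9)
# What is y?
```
Call trace (a repeated sub-call is expanded the first time; later identical calls just restate its return value):
g(p=9)
  g(p=8)
    g(p=7)
      g(p=6)
        g(p=5)
          g(p=4)
            g(p=3)
              g(p=2)
                g(p=1)
                -> return 1
                g(p=0)
                -> return 0
              -> return 1
              g(p=1)
              -> return 1
            -> return 2
            g(p=2) -> return 1  (same call as traced above)
          -> return 3
          g(p=3) -> return 2  (same call as traced above)
        -> return 5
        g(p=4) -> return 3  (same call as traced above)
      -> return 8
      g(p=5) -> return 5  (same call as traced above)
    -> return 13
    g(p=6) -> return 8  (same call as traced above)
  -> return 21
  g(p=7) -> return 13  (same call as traced above)
-> return 34

Final answer: 34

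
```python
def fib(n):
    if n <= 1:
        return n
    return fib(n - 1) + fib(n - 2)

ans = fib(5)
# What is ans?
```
Call trace (a repeated sub-call is expanded the first time; later identical calls just restate its return value):
fib(n=5)
  fib(n=4)
    fib(n=3)
      fib(n=2)
        fib(n=1)
        -> return 1
        fib(n=0)
        -> return 0
      -> return 1
      fib(n=1)
      -> return 1
    -> return 2
    fib(n=2) -> return 1  (same call as traced above)
  -> return 3
  fib(n=3) -> return 2  (same call as traced above)
-> return 5

Final answer: 5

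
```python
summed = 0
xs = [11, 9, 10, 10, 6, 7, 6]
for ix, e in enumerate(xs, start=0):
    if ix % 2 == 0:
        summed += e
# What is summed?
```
Trace:
  summed=0
  summed=11, ix=0, e=11
  summed=11, ix=1, e=9
  summed=21, ix=2, e=10
  summed=21, ix=3, e=10
  summed=27, ix=4, e=6
  summed=27, ix=5, e=7
  summed=33, ix=6, e=6

Final answer: 33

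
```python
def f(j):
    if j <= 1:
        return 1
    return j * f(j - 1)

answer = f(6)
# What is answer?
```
Call trace:
f(j=6)
  f(j=5)
    f(j=4)
      f(j=3)
        f(j=2)
          f(j=1)
          -> return 1
        -> return 2
      -> return 6
    -> return 24
  -> return 120
-> return 720

Final answer: 720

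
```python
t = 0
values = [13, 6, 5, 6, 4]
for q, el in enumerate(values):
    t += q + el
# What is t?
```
Trace:
  t=0
  t=13, q=0, el=13
  t=20, q=1, el=6
  t=27, q=2, el=5
  t=36, q=3, el=6
  t=44, q=4, el=4

Final answer: 44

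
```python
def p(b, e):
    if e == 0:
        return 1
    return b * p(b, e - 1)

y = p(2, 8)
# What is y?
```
Call trace:
p(b=2, e=8)
  p(b=2, e=7)
    p(b=2, e=6)
      p(b=2, e=5)
        p(b=2, e=4)
          p(b=2, e=3)
            p(b=2, e=2)
              p(b=2, e=1)
                p(b=2, e=0)
                -> return 1
              -> return 2
            -> return 4
          -> return 8
        -> return 16
      -> return 32
    -> return 64
  -> return 128
-> return 256

Final answer: 256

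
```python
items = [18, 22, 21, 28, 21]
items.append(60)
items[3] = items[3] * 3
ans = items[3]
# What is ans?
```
Trace:
  items=[18, 22, 21, 28, 21]
  items=[18, 22, 21, 28, 21, 60]
  items=[18, 22, 21, 84, 21, 60]
  items=[18, 22, 21, 84, 21, 60], ans=84

Final answer: 84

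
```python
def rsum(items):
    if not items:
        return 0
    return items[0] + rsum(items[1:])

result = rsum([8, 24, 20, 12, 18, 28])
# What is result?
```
Call trace:
rsum(items=[8, 24, 20, 12, 18, 28])
  rsum(items=[24, 20, 12, 18, 28])
    rsum(items=[20, 12, 18, 28])
      rsum(items=[12, 18, 28])
        rsum(items=[18, 28])
          rsum(items=[28])
            rsum(items=[])
            -> return 0
          -> return 28
        -> return 46
      -> return 58
    -> return 78
  -> return 102
-> return 110

Final answer: 110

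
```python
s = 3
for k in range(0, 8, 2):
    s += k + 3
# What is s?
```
Trace:
  s=3
  s=6, k=0
  s=11, k=2
  s=18, k=4
  s=27, k=6

Final answer: 27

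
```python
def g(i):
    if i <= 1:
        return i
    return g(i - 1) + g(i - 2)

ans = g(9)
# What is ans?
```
Call trace (a repeated sub-call is expanded the first time; later identical calls just restate its return value):
g(i=9)
  g(i=8)
    g(i=7)
      g(i=6)
        g(i=5)
          g(i=4)
            g(i=3)
              g(i=2)
                g(i=1)
                -> return 1
                g(i=0)
                -> return 0
              -> return 1
              g(i=1)
              -> return 1
            -> return 2
            g(i=2) -> return 1  (same call as traced above)
          -> return 3
          g(i=3) -> return 2  (same call as traced above)
        -> return 5
        g(i=4) -> return 3  (same call as traced above)
      -> return 8
      g(i=5) -> return 5  (same call as traced above)
    -> return 13
    g(i=6) -> return 8  (same call as traced above)
  -> return 21
  g(i=7) -> return 13  (same call as traced above)
-> return 34

Final answer: 34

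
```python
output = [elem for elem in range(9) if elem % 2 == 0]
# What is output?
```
Trace:
  elem=0
  elem=1
  elem=2
  elem=3
  elem=4
  elem=5
  elem=6
  elem=7
  elem=8
  output=[0, 2, 4, 6, 8]

Final answer: [0, 2, 4, 6, 8]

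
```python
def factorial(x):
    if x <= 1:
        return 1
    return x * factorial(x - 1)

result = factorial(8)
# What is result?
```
Call trace:
factorial(x=8)
  factorial(x=7)
    factorial(x=6)
      factorial(x=5)
        factorial(x=4)
          factorial(x=3)
            factorial(x=2)
              factorial(x=1)
              -> return 1
            -> return 2
          -> return 6
        -> return 24
      -> return 120
    -> return 720
  -> return 5040
-> return 40320

Final answer: 40320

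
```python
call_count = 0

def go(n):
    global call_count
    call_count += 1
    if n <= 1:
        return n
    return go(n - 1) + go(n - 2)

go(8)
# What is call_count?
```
Call trace (a repeated sub-call is expanded the first time; later identical calls just restate its return value):
go(n=8)
  go(n=7)
    go(n=6)
      go(n=5)
        go(n=4)
          go(n=3)
            go(n=2)
              go(n=1)
              -> return 1
              go(n=0)
              -> return 0
            -> return 1
            go(n=1)
            -> return 1
          -> return 2
          go(n=2) -> return 1  (same call as traced above)
        -> return 3
        go(n=3) -> return 2  (same call as traced above)
      -> return 5
      go(n=4) -> return 3  (same call as traced above)
    -> return 8
    go(n=5) -> return 5  (same call as traced above)
  -> return 13
  go(n=6) -> return 8  (same call as traced above)
-> return 21

call_count is incremented once per call, so count the calls in each subtree. Let C(n) = number of calls made by go(n).
C(0) = C(1) = 1 (base case, no recursion); C(n) = 1 + C(n - 1) + C(n - 2) otherwise.
C(2) = 1 + C(1) + C(0) = 1 + 1 + 1 = 3
C(3) = 1 + C(2) + C(1) = 1 + 3 + 1 = 5
C(4) = 1 + C(3) + C(2) = 1 + 5 + 3 = 9
C(5) = 1 + C(4) + C(3) = 1 + 9 + 5 = 15
C(6) = 1 + C(5) + C(4) = 1 + 15 + 9 = 25
C(7) = 1 + C(6) + C(5) = 1 + 25 + 15 = 41
C(8) = 1 + C(7) + C(6) = 1 + 41 + 25 = 67
call_count = C(8) = 67

Final answer: 67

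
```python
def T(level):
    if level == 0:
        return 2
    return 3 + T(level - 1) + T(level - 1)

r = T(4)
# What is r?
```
Call trace (a repeated sub-call is expanded the first time; later identical calls just restate its return value):
T(level=4)
  T(level=3)
    T(level=2)
      T(level=1)
        T(level=0)
        -> return 2
        T(level=0)
        -> return 2
      -> return 7
      T(level=1) -> return 7  (same call as traced above)
    -> return 17
    T(level=2) -> return 17  (same call as traced above)
  -> return 37
  T(level=3) -> return 37  (same call as traced above)
-> return 77

Final answer: 77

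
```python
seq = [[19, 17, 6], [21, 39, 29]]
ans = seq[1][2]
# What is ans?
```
Trace:
  seq=[[19, 17, 6], [21, 39, 29]]
  seq=[[19, 17, 6], [21, 39, 29]], ans=29

Final answer: 29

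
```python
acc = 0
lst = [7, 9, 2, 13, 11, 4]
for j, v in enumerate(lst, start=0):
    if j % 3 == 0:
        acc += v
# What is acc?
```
Trace:
  acc=0
  acc=7, j=0, v=7
  acc=7, j=1, v=9
  acc=7, j=2, v=2
  acc=20, j=3, v=13
  acc=20, j=4, v=11
  acc=20, j=5, v=4

Final answer: 20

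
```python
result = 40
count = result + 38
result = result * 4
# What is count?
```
Trace:
  result=40
  result=40, count=78
  result=160, count=78

Final answer: 78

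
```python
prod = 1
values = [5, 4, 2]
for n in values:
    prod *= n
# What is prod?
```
Trace:
  prod=1
  prod=5, n=5
  prod=20, n=4
  prod=40, n=2

Final answer: 40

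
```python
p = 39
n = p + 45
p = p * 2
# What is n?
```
Trace:
  p=39
  p=39, n=84
  p=78, n=84

Final answer: 84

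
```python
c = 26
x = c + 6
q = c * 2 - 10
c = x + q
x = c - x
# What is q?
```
Trace:
  c=26
  c=26, x=32
  c=26, x=32, q=42
  c=74, x=32, q=42
  c=74, x=42, q=42

Final answer: 42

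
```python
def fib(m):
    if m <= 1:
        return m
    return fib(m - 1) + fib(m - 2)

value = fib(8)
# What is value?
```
Call trace (a repeated sub-call is expanded the first time; later identical calls just restate its return value):
fib(m=8)
  fib(m=7)
    fib(m=6)
      fib(m=5)
        fib(m=4)
          fib(m=3)
            fib(m=2)
              fib(m=1)
              -> return 1
              fib(m=0)
              -> return 0
            -> return 1
            fib(m=1)
            -> return 1
          -> return 2
          fib(m=2) -> return 1  (same call as traced above)
        -> return 3
        fib(m=3) -> return 2  (same call as traced above)
      -> return 5
      fib(m=4) -> return 3  (same call as traced above)
    -> return 8
    fib(m=5) -> return 5  (same call as traced above)
  -> return 13
  fib(m=6) -> return 8  (same call as traced above)
-> return 21

Final answer: 21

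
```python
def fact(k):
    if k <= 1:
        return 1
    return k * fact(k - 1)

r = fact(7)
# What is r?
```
Call trace:
fact(k=7)
  fact(k=6)
    fact(k=5)
      fact(k=4)
        fact(k=3)
          fact(k=2)
            fact(k=1)
            -> return 1
          -> return 2
        -> return 6
      -> return 24
    -> return 120
  -> return 720
-> return 5040

Final answer: 5040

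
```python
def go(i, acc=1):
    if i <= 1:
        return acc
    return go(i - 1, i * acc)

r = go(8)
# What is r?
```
Call trace:
go(i=8, acc=1)
  go(i=7, acc=8)
    go(i=6, acc=56)
      go(i=5, acc=336)
        go(i=4, acc=1680)
          go(i=3, acc=6720)
            go(i=2, acc=20160)
              go(i=1, acc=40320)
              -> return 40320
            -> return 40320
          -> return 40320
        -> return 40320
      -> return 40320
    -> return 40320
  -> return 40320
-> return 40320

Final answer: 40320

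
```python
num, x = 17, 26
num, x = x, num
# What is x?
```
Trace:
  num=17, x=26
  num=26, x=17

Final answer: 17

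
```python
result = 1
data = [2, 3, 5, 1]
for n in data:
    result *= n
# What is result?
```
Trace:
  result=1
  result=2, n=2
  result=6, n=3
  result=30, n=5
  result=30, n=1

Final answer: 30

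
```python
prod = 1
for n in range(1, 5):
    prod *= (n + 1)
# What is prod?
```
Trace:
  prod=1
  prod=2, n=1
  prod=6, n=2
  prod=24, n=3
  prod=120, n=4

Final answer: 120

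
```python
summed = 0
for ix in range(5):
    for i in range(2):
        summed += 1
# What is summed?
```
Trace:
  summed=0
  summed=1, ix=0, i=0
  summed=2, ix=0, i=1
  summed=3, ix=1, i=0
  summed=4, ix=1, i=1
  summed=5, ix=2, i=0
  summed=6, ix=2, i=1
  summed=7, ix=3, i=0
  summed=8, ix=3, i=1
  summed=9, ix=4, i=0
  summed=10, ix=4, i=1

Final answer: 10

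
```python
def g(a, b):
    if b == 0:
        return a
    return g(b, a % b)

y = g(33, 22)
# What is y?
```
Call trace:
g(a=33, b=22)
  g(a=22, b=11)
    g(a=11, b=0)
    -> return 11
  -> return 11
-> return 11

Final answer: 11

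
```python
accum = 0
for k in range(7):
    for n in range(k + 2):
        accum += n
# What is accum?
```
Trace:
  accum=0
  accum=0, k=0, n=0
  accum=1, k=0, n=1
  accum=1, k=1, n=0
  accum=2, k=1, n=1
  accum=4, k=1, n=2
  accum=4, k=2, n=0
  accum=5, k=2, n=1
  accum=7, k=2, n=2
  accum=10, k=2, n=3
  accum=10, k=3, n=0
  accum=11, k=3, n=1
  accum=13, k=3, n=2
  accum=16, k=3, n=3
  accum=20, k=3, n=4
  accum=20, k=4, n=0
  accum=21, k=4, n=1
  accum=23, k=4, n=2
  accum=26, k=4, n=3
  accum=30, k=4, n=4
  accum=35, k=4, n=5
  accum=35, k=5, n=0
  accum=36, k=5, n=1
  accum=38, k=5, n=2
  accum=41, k=5, n=3
  accum=45, k=5, n=4
  accum=50, k=5, n=5
  accum=56, k=5, n=6
  accum=56, k=6, n=0
  accum=57, k=6, n=1
  accum=59, k=6, n=2
  accum=62, k=6, n=3
  accum=66, k=6, n=4
  accum=71, k=6, n=5
  accum=77, k=6, n=6
  accum=84, k=6, n=7

Final answer: 84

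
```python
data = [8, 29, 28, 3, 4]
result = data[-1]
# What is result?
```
Trace:
  data=[8, 29, 28, 3, 4]
  data=[8, 29, 28, 3, 4], result=4

Final answer: 4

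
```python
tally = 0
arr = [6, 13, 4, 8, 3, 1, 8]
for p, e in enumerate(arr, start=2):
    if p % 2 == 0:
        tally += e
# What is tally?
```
Trace:
  tally=0
  tally=6, p=2, e=6
  tally=6, p=3, e=13
  tally=10, p=4, e=4
  tally=10, p=5, e=8
  tally=13, p=6, e=3
  tally=13, p=7, e=1
  tally=21, p=8, e=8

Final answer: 21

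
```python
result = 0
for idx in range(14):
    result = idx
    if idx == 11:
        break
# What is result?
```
Trace:
  result=0
  result=0, idx=0
  result=1, idx=1
  result=2, idx=2
  result=3, idx=3
  result=4, idx=4
  result=5, idx=5
  result=6, idx=6
  result=7, idx=7
  result=8, idx=8
  result=9, idx=9
  result=10, idx=10
  result=11, idx=11

Final answer: 11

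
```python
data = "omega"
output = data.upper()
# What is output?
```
Trace:
  data='omega'
  data='omega', output='OMEGA'

Final answer: 'OMEGA'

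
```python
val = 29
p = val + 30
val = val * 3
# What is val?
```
Trace:
  val=29
  val=29, p=59
  val=87, p=59

Final answer: 87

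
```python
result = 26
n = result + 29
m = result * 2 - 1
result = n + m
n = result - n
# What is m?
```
Trace:
  result=26
  result=26, n=55
  result=26, n=55, m=51
  result=106, n=55, m=51
  result=106, n=51, m=51

Final answer: 51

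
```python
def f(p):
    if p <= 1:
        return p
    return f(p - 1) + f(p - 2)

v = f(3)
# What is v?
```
Call trace:
f(p=3)
  f(p=2)
    f(p=1)
    -> return 1
    f(p=0)
    -> return 0
  -> return 1
  f(p=1)
  -> return 1
-> return 2

Final answer: 2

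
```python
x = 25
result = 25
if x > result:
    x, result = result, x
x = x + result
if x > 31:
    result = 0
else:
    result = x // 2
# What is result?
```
Trace:
  x=25
  x=25, result=25
  x=25, result=25
  x=50, result=25
  x=50, result=0

Final answer: 0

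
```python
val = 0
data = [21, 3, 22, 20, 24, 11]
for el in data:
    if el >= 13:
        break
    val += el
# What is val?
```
Trace:
  val=0
  val=0, el=21

Final answer: 0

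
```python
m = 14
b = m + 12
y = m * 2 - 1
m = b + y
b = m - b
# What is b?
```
Trace:
  m=14
  m=14, b=26
  m=14, b=26, y=27
  m=53, b=26, y=27
  m=53, b=27, y=27

Final answer: 27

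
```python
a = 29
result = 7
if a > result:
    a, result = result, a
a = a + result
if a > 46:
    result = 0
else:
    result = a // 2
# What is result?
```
Trace:
  a=29
  a=29, result=7
  a=7, result=29
  a=36, result=29
  a=36, result=18

Final answer: 18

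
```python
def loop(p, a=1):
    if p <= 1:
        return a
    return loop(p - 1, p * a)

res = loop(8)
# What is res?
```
Call trace:
loop(p=8, a=1)
  loop(p=7, a=8)
    loop(p=6, a=56)
      loop(p=5, a=336)
        loop(p=4, a=1680)
          loop(p=3, a=6720)
            loop(p=2, a=20160)
              loop(p=1, a=40320)
              -> return 40320
            -> return 40320
          -> return 40320
        -> return 40320
      -> return 40320
    -> return 40320
  -> return 40320
-> return 40320

Final answer: 40320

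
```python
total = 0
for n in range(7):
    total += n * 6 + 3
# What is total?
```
Trace:
  total=0
  total=3, n=0
  total=12, n=1
  total=27, n=2
  total=48, n=3
  total=75, n=4
  total=108, n=5
  total=147, n=6

Final answer: 147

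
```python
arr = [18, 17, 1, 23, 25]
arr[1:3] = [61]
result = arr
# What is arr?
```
Trace:
  arr=[18, 17, 1, 23, 25]
  arr=[18, 61, 23, 25]
  arr=[18, 61, 23, 25], result=[18, 61, 23, 25]

Final answer: [18, 61, 23, 25]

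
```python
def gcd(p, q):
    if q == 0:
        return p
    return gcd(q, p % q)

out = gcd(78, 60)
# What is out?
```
Call trace:
gcd(p=78, q=60)
  gcd(p=60, q=18)
    gcd(p=18, q=6)
      gcd(p=6, q=0)
      -> return 6
    -> return 6
  -> return 6
-> return 6

Final answer: 6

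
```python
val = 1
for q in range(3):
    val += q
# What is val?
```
Trace:
  val=1
  val=1, q=0
  val=2, q=1
  val=4, q=2

Final answer: 4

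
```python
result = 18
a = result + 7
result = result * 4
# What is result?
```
Trace:
  result=18
  result=18, a=25
  result=72, a=25

Final answer: 72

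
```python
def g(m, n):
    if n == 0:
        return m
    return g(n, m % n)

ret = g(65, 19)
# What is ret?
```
Call trace:
g(m=65, n=19)
  g(m=19, n=8)
    g(m=8, n=3)
      g(m=3, n=2)
        g(m=2, n=1)
          g(m=1, n=0)
          -> return 1
        -> return 1
      -> return 1
    -> return 1
  -> return 1
-> return 1

Final answer: 1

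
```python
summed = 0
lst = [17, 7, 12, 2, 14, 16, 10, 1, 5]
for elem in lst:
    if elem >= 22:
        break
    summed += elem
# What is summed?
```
Trace:
  summed=0
  summed=17, elem=17
  summed=24, elem=7
  summed=36, elem=12
  summed=38, elem=2
  summed=52, elem=14
  summed=68, elem=16
  summed=78, elem=10
  summed=79, elem=1
  summed=84, elem=5

Final answer: 84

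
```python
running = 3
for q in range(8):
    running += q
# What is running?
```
Trace:
  running=3
  running=3, q=0
  running=4, q=1
  running=6, q=2
  running=9, q=3
  running=13, q=4
  running=18, q=5
  running=24, q=6
  running=31, q=7

Final answer: 31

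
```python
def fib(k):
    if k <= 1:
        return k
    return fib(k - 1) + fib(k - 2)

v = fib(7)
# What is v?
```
Call trace (a repeated sub-call is expanded the first time; later identical calls just restate its return value):
fib(k=7)
  fib(k=6)
    fib(k=5)
      fib(k=4)
        fib(k=3)
          fib(k=2)
            fib(k=1)
            -> return 1
            fib(k=0)
            -> return 0
          -> return 1
          fib(k=1)
          -> return 1
        -> return 2
        fib(k=2) -> return 1  (same call as traced above)
      -> return 3
      fib(k=3) -> return 2  (same call as traced above)
    -> return 5
    fib(k=4) -> return 3  (same call as traced above)
  -> return 8
  fib(k=5) -> return 5  (same call as traced above)
-> return 13

Final answer: 13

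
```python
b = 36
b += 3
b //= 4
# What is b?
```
Trace:
  b=36
  b=39
  b=9

Final answer: 9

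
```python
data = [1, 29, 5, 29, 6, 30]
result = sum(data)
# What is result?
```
Trace:
  data=[1, 29, 5, 29, 6, 30]
  data=[1, 29, 5, 29, 6, 30], result=100

Final answer: 100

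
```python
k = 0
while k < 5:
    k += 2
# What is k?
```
Trace:
  k=0
  k=2
  k=4
  k=6

Final answer: 6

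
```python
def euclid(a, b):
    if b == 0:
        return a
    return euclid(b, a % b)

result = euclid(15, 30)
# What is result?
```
Call trace:
euclid(a=15, b=30)
  euclid(a=30, b=15)
    euclid(a=15, b=0)
    -> return 15
  -> return 15
-> return 15

Final answer: 15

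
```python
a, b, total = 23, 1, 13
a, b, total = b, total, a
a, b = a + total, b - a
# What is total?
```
Trace:
  a=23, b=1, total=13
  a=1, b=13, total=23
  a=24, b=12, total=23

Final answer: 23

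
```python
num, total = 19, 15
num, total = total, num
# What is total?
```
Trace:
  num=19, total=15
  num=15, total=19

Final answer: 19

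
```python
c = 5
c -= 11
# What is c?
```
Trace:
  c=5
  c=-6

Final answer: -6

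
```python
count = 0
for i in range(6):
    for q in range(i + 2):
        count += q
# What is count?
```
Trace:
  count=0
  count=0, i=0, q=0
  count=1, i=0, q=1
  count=1, i=1, q=0
  count=2, i=1, q=1
  count=4, i=1, q=2
  count=4, i=2, q=0
  count=5, i=2, q=1
  count=7, i=2, q=2
  count=10, i=2, q=3
  count=10, i=3, q=0
  count=11, i=3, q=1
  count=13, i=3, q=2
  count=16, i=3, q=3
  count=20, i=3, q=4
  count=20, i=4, q=0
  count=21, i=4, q=1
  count=23, i=4, q=2
  count=26, i=4, q=3
  count=30, i=4, q=4
  count=35, i=4, q=5
  count=35, i=5, q=0
  count=36, i=5, q=1
  count=38, i=5, q=2
  count=41, i=5, q=3
  count=45, i=5, q=4
  count=50, i=5, q=5
  count=56, i=5, q=6

Final answer: 56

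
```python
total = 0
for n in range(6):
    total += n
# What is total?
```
Trace:
  total=0
  total=0, n=0
  total=1, n=1
  total=3, n=2
  total=6, n=3
  total=10, n=4
  total=15, n=5

Final answer: 15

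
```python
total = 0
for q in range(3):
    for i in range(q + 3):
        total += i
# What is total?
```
Trace:
  total=0
  total=0, q=0, i=0
  total=1, q=0, i=1
  total=3, q=0, i=2
  total=3, q=1, i=0
  total=4, q=1, i=1
  total=6, q=1, i=2
  total=9, q=1, i=3
  total=9, q=2, i=0
  total=10, q=2, i=1
  total=12, q=2, i=2
  total=15, q=2, i=3
  total=19, q=2, i=4

Final answer: 19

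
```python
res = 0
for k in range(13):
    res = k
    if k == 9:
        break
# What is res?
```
Trace:
  res=0
  res=0, k=0
  res=1, k=1
  res=2, k=2
  res=3, k=3
  res=4, k=4
  res=5, k=5
  res=6, k=6
  res=7, k=7
  res=8, k=8
  res=9, k=9

Final answer: 9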